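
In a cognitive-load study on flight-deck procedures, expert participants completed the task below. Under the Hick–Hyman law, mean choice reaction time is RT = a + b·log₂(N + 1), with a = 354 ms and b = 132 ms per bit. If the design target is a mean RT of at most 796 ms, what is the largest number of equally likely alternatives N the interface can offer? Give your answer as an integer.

Set 354 + 132·log₂(N + 1) ≤ 796.
log₂(N + 1) ≤ (796 − 354) / 132 = 3.3485.
N + 1 ≤ 2^3.3485 = 10.1859.
N ≤ 9.1859, so the largest integer N is 9.

9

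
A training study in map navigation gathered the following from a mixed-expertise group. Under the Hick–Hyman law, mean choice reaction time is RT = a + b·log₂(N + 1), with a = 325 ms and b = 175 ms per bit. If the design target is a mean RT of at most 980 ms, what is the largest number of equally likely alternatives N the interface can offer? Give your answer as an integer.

Set 325 + 175·log₂(N + 1) ≤ 980.
log₂(N + 1) ≤ (980 − 325) / 175 = 3.7429.
N + 1 ≤ 2^3.7429 = 13.3883.
N ≤ 12.3883, so the largest integer N is 12.

12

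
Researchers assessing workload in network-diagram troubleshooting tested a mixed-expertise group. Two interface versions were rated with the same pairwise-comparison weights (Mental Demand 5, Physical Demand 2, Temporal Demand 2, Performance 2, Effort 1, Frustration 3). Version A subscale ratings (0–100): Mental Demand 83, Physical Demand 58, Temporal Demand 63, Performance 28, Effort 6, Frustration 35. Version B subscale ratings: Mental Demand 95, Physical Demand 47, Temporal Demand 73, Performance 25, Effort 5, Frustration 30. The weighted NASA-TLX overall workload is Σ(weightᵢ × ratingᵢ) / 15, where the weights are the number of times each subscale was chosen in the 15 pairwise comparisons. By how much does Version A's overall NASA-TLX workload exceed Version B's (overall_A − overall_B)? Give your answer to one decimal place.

Version A weighted sum = 5·83 + 2·58 + 2·63 + 2·28 + 1·6 + 3·35 = 415 + 116 + 126 + 56 + 6 + 105 = 824; overall_A = 824/15 = 54.9333.
Version B weighted sum = 5·95 + 2·47 + 2·73 + 2·25 + 1·5 + 3·30 = 475 + 94 + 146 + 50 + 5 + 90 = 860; overall_B = 860/15 = 57.3333.
Difference = 54.9333 − 57.3333 = -2.4000 ≈ -2.4.

-2.4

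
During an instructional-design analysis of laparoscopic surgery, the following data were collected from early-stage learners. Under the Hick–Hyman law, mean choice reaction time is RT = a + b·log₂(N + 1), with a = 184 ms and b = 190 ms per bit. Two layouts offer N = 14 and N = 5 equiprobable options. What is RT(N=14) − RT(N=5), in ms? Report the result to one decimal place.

251.2

RT(14) = 184 + 190·log₂(15) = 184 + 190·3.9069 = 926.3110 ms.
RT(5) = 184 + 190·log₂(6) = 184 + 190·2.5850 = 675.1500 ms.
Difference = 926.3110 − 675.1500 = 251.1610 ≈ 251.2 ms.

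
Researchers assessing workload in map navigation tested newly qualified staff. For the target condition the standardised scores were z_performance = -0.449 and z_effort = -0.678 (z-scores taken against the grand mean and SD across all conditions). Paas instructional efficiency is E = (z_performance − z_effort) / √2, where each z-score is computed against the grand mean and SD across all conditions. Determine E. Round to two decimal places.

z_P − z_E = -0.449 − (-0.678) = 0.2290.
E = 0.2290 / √2 = 0.2290 / 1.41421 = 0.1619 ≈ 0.16.

0.16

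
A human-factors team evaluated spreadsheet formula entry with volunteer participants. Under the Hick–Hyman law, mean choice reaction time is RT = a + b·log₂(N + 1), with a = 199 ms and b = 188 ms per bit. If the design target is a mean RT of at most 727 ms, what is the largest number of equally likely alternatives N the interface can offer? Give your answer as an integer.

6

Set 199 + 188·log₂(N + 1) ≤ 727.
log₂(N + 1) ≤ (727 − 199) / 188 = 2.8085.
N + 1 ≤ 2^2.8085 = 7.0056.
N ≤ 6.0056, so the largest integer N is 6.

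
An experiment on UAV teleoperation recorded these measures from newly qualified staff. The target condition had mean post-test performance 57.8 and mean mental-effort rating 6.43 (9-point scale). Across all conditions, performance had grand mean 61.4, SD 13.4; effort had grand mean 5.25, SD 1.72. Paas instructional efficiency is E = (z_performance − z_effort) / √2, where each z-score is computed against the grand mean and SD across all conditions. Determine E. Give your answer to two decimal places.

-0.68

z_performance = (57.8 − 61.4) / 13.4 = -3.6000 / 13.4 = -0.2687.
z_effort = (6.43 − 5.25) / 1.72 = 1.1800 / 1.72 = 0.6860.
z_P − z_E = -0.2687 − 0.6860 = -0.9547.
E = -0.9547 / √2 = -0.9547 / 1.41421 = -0.6751 ≈ -0.68.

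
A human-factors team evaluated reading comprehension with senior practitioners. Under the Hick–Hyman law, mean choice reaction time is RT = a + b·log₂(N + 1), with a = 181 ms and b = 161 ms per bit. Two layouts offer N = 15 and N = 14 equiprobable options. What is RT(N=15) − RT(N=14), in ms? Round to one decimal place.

15.0

RT(15) = 181 + 161·log₂(16) = 181 + 161·4.0000 = 825.0000 ms.
RT(14) = 181 + 161·log₂(15) = 181 + 161·3.9069 = 810.0109 ms.
Difference = 825.0000 − 810.0109 = 14.9891 ≈ 15.0 ms.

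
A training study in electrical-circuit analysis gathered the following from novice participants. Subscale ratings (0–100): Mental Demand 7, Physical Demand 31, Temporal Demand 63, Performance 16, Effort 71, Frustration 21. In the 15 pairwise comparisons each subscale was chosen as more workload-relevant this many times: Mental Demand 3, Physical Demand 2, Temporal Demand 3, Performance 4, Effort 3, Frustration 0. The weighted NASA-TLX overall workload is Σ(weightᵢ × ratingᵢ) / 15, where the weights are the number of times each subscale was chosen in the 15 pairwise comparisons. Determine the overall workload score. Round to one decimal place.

The tallies are the weights (they sum to 15).
Weighted sum = 3·7 + 2·31 + 3·63 + 4·16 + 3·71 + 0·21
            = 21 + 62 + 189 + 64 + 213 + 0 = 549.
Overall workload = 549 / 15 = 36.6000 ≈ 36.6.

36.6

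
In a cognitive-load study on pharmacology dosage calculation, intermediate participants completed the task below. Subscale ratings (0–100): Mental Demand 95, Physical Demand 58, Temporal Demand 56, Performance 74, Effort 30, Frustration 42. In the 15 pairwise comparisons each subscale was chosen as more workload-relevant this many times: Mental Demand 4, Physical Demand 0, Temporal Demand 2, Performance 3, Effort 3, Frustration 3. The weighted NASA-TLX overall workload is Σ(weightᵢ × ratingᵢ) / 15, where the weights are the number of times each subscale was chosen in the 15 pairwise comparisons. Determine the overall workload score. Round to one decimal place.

The tallies are the weights (they sum to 15).
Weighted sum = 4·95 + 0·58 + 2·56 + 3·74 + 3·30 + 3·42
            = 380 + 0 + 112 + 222 + 90 + 126 = 930.
Overall workload = 930 / 15 = 62.0000 ≈ 62.0.

62.0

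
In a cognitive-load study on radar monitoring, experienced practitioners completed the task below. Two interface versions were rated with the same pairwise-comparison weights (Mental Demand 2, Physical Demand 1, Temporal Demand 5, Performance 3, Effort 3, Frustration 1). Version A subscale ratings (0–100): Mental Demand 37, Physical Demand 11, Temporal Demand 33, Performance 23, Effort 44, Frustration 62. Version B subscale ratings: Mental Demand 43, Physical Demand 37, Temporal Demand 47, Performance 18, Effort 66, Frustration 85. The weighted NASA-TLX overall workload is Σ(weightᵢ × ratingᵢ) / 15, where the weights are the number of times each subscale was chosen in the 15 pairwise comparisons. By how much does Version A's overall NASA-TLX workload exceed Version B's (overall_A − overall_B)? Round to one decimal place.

-12.1

Version A weighted sum = 2·37 + 1·11 + 5·33 + 3·23 + 3·44 + 1·62 = 74 + 11 + 165 + 69 + 132 + 62 = 513; overall_A = 513/15 = 34.2000.
Version B weighted sum = 2·43 + 1·37 + 5·47 + 3·18 + 3·66 + 1·85 = 86 + 37 + 235 + 54 + 198 + 85 = 695; overall_B = 695/15 = 46.3333.
Difference = 34.2000 − 46.3333 = -12.1333 ≈ -12.1.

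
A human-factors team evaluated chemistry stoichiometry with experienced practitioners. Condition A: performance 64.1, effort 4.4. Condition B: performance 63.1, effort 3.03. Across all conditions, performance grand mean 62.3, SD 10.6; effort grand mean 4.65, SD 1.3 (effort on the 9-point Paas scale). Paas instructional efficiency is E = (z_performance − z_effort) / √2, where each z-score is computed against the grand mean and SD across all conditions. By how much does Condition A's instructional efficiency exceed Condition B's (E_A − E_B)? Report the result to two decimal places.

Condition A: z_P = (64.1 − 62.3)/10.6 = 0.1698; z_E = (4.4 − 4.65)/1.3 = -0.1923; E_A = (0.1698 − (-0.1923))/√2 = 0.2560.
Condition B: z_P = (63.1 − 62.3)/10.6 = 0.0755; z_E = (3.03 − 4.65)/1.3 = -1.2462; E_B = (0.0755 − (-1.2462))/√2 = 0.9346.
E_A − E_B = 0.2560 − 0.9346 = -0.6786 ≈ -0.68.

-0.68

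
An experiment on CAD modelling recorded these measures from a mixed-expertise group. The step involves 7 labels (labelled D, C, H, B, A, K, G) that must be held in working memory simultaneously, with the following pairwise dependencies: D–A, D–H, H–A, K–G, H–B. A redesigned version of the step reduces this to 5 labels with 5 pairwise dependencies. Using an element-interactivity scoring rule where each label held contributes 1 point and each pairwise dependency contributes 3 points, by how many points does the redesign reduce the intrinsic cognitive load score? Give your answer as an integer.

2

Original: 7 × 1 + 5 × 3 = 7 + 15 = 22.
Redesigned: 5 × 1 + 5 × 3 = 5 + 15 = 20.
Reduction = 22 − 20 = 2.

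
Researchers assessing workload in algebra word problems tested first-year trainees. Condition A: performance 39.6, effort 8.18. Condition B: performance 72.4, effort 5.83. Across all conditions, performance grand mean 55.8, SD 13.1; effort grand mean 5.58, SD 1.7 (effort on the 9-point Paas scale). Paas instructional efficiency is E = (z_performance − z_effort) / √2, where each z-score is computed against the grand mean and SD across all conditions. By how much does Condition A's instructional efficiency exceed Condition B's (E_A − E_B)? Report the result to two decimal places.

-2.75

Condition A: z_P = (39.6 − 55.8)/13.1 = -1.2366; z_E = (8.18 − 5.58)/1.7 = 1.5294; E_A = (-1.2366 − 1.5294)/√2 = -1.9559.
Condition B: z_P = (72.4 − 55.8)/13.1 = 1.2672; z_E = (5.83 − 5.58)/1.7 = 0.1471; E_B = (1.2672 − 0.1471)/√2 = 0.7920.
E_A − E_B = -1.9559 − 0.7920 = -2.7479 ≈ -2.75.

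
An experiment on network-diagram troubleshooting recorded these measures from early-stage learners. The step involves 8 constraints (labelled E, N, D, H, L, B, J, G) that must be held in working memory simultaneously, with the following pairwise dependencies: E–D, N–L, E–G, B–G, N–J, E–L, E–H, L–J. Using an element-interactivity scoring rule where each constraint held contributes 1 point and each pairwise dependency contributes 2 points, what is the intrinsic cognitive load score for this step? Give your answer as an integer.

24

Count of constraints held simultaneously: 8.
Count of pairwise dependencies listed: 8.
Element contribution: 8 × 1 = 8.
Interaction contribution: 8 × 2 = 16.
Intrinsic load = 8 + 16 = 24.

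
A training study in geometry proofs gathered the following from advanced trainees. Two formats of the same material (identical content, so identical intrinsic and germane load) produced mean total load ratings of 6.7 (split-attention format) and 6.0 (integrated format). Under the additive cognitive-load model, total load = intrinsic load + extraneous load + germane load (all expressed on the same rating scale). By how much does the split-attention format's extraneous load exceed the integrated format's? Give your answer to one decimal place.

0.7

Intrinsic and germane load are equal across formats, so the difference in total load equals the difference in extraneous load.
Extraneous-load difference = 6.7 − 6.0 = 0.7.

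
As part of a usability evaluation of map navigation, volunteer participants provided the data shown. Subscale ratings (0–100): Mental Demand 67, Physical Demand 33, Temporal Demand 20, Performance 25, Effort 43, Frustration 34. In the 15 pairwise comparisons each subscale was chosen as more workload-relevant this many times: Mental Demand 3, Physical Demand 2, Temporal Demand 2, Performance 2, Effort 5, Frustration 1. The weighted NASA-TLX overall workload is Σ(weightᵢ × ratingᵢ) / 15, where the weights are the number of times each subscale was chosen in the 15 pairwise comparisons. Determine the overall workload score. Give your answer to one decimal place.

40.4

The tallies are the weights (they sum to 15).
Weighted sum = 3·67 + 2·33 + 2·20 + 2·25 + 5·43 + 1·34
            = 201 + 66 + 40 + 50 + 215 + 34 = 606.
Overall workload = 606 / 15 = 40.4000 ≈ 40.4.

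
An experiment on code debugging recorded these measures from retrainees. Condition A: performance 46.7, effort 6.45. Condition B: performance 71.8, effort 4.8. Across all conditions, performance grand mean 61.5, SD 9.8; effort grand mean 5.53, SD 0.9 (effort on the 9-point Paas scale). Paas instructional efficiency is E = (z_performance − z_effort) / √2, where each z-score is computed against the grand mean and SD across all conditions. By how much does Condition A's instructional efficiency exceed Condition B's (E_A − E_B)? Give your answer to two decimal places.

Condition A: z_P = (46.7 − 61.5)/9.8 = -1.5102; z_E = (6.45 − 5.53)/0.9 = 1.0222; E_A = (-1.5102 − 1.0222)/√2 = -1.7907.
Condition B: z_P = (71.8 − 61.5)/9.8 = 1.0510; z_E = (4.8 − 5.53)/0.9 = -0.8111; E_B = (1.0510 − (-0.8111))/√2 = 1.3167.
E_A − E_B = -1.7907 − 1.3167 = -3.1074 ≈ -3.11.

-3.11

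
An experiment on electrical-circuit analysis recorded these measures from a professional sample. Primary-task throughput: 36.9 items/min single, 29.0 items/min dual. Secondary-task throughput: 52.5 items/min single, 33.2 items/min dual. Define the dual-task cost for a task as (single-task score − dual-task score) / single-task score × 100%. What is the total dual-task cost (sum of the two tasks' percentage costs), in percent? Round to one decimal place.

Primary cost = (36.9 − 29.0) / 36.9 × 100% = 21.4092%.
Secondary cost = (52.5 − 33.2) / 52.5 × 100% = 36.7619%.
Total = 21.4092% + 36.7619% = 58.1711% ≈ 58.2%.

58.2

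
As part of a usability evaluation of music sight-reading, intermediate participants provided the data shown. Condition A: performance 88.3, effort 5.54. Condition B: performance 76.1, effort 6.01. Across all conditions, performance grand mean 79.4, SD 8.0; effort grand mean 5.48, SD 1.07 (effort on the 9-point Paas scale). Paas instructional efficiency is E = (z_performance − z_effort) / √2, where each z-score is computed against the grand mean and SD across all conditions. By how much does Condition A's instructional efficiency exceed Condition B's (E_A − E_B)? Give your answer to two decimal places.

1.39

Condition A: z_P = (88.3 − 79.4)/8.0 = 1.1125; z_E = (5.54 − 5.48)/1.07 = 0.0561; E_A = (1.1125 − 0.0561)/√2 = 0.7470.
Condition B: z_P = (76.1 − 79.4)/8.0 = -0.4125; z_E = (6.01 − 5.48)/1.07 = 0.4953; E_B = (-0.4125 − 0.4953)/√2 = -0.6419.
E_A − E_B = 0.7470 − (-0.6419) = 1.3889 ≈ 1.39.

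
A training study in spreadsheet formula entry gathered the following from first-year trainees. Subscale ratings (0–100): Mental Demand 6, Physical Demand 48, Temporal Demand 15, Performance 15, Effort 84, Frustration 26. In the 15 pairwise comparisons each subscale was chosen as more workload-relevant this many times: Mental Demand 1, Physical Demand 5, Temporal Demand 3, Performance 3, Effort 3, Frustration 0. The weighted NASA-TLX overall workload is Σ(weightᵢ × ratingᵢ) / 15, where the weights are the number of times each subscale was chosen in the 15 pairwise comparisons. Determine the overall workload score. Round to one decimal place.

The tallies are the weights (they sum to 15).
Weighted sum = 1·6 + 5·48 + 3·15 + 3·15 + 3·84 + 0·26
            = 6 + 240 + 45 + 45 + 252 + 0 = 588.
Overall workload = 588 / 15 = 39.2000 ≈ 39.2.

39.2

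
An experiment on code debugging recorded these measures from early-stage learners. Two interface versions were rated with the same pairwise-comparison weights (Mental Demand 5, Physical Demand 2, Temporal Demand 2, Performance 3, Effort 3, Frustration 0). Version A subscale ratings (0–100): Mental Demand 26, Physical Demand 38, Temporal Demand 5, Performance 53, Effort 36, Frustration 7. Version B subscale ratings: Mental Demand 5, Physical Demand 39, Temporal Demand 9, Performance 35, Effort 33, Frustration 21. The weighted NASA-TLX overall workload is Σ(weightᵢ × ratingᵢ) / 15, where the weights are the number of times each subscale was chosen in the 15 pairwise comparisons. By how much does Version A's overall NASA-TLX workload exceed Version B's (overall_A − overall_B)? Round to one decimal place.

Version A weighted sum = 5·26 + 2·38 + 2·5 + 3·53 + 3·36 + 0·7 = 130 + 76 + 10 + 159 + 108 + 0 = 483; overall_A = 483/15 = 32.2000.
Version B weighted sum = 5·5 + 2·39 + 2·9 + 3·35 + 3·33 + 0·21 = 25 + 78 + 18 + 105 + 99 + 0 = 325; overall_B = 325/15 = 21.6667.
Difference = 32.2000 − 21.6667 = 10.5333 ≈ 10.5.

10.5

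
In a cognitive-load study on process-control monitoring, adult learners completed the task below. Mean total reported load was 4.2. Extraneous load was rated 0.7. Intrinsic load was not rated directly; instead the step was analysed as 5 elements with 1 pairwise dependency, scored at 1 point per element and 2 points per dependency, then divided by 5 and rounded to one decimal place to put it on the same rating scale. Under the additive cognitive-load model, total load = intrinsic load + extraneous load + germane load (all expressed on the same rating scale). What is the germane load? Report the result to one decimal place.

2.1

Intrinsic (element-interactivity): (5 × 1 + 1 × 2) / 5 = 7 / 5 = 1.4000 → 1.4.
germane load = total − intrinsic − extraneous
             = 4.2 − 1.4 − 0.7 = 2.1.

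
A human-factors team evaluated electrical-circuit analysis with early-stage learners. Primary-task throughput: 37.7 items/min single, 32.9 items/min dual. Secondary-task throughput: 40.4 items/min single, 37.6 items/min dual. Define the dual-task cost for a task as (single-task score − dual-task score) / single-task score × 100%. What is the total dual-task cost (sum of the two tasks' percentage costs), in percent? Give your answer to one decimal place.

Primary cost = (37.7 − 32.9) / 37.7 × 100% = 12.7321%.
Secondary cost = (40.4 − 37.6) / 40.4 × 100% = 6.9307%.
Total = 12.7321% + 6.9307% = 19.6628% ≈ 19.7%.

19.7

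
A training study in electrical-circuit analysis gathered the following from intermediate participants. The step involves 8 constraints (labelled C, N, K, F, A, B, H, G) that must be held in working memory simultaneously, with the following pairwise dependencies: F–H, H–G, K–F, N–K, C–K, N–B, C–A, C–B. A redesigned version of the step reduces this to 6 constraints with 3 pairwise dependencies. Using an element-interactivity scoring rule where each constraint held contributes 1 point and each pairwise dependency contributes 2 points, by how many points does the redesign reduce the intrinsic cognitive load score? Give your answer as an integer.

Original: 8 × 1 + 8 × 2 = 8 + 16 = 24.
Redesigned: 6 × 1 + 3 × 2 = 6 + 6 = 12.
Reduction = 24 − 12 = 12.

12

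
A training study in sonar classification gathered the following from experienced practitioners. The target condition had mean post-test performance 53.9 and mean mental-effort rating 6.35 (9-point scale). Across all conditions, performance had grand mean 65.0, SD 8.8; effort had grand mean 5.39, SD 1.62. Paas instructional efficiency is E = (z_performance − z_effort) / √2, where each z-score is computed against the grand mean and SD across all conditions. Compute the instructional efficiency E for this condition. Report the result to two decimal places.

z_performance = (53.9 − 65.0) / 8.8 = -11.1000 / 8.8 = -1.2614.
z_effort = (6.35 − 5.39) / 1.62 = 0.9600 / 1.62 = 0.5926.
z_P − z_E = -1.2614 − 0.5926 = -1.8540.
E = -1.8540 / √2 = -1.8540 / 1.41421 = -1.3110 ≈ -1.31.

-1.31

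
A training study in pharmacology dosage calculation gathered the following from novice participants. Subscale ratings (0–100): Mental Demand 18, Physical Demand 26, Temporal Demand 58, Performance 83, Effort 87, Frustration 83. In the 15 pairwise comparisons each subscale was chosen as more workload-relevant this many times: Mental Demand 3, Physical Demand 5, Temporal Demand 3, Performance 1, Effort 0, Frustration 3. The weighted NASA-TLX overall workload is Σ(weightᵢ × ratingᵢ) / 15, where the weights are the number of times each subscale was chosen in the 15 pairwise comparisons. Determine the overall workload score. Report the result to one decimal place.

The tallies are the weights (they sum to 15).
Weighted sum = 3·18 + 5·26 + 3·58 + 1·83 + 0·87 + 3·83
            = 54 + 130 + 174 + 83 + 0 + 249 = 690.
Overall workload = 690 / 15 = 46.0000 ≈ 46.0.

46.0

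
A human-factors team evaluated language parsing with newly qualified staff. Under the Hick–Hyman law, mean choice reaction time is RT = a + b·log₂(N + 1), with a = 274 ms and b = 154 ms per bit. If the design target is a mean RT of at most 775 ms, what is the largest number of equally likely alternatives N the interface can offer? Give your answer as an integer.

Set 274 + 154·log₂(N + 1) ≤ 775.
log₂(N + 1) ≤ (775 − 274) / 154 = 3.2532.
N + 1 ≤ 2^3.2532 = 9.5348.
N ≤ 8.5348, so the largest integer N is 8.

8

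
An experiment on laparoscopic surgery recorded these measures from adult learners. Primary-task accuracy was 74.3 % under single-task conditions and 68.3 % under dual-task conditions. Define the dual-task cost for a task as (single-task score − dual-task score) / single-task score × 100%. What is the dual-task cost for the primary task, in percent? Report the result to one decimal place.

Cost = (74.3 − 68.3) / 74.3 × 100%
     = 6.0000 / 74.3 × 100% = 8.0754%.
≈ 8.1%.

8.1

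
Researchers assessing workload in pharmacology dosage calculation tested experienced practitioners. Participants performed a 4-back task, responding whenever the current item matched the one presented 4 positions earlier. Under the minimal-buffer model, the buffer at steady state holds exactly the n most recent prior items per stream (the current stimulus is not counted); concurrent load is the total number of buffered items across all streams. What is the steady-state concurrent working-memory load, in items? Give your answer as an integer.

The buffer holds the 4 most recent prior items.
Steady-state concurrent load = 4 items.

4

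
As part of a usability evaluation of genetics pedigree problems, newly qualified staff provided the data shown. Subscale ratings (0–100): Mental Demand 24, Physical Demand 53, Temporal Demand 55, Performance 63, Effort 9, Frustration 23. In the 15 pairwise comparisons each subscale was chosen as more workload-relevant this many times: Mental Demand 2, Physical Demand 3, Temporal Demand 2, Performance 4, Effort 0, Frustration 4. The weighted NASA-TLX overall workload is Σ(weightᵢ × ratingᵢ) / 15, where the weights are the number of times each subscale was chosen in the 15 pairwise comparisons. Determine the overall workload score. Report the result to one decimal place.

The tallies are the weights (they sum to 15).
Weighted sum = 2·24 + 3·53 + 2·55 + 4·63 + 0·9 + 4·23
            = 48 + 159 + 110 + 252 + 0 + 92 = 661.
Overall workload = 661 / 15 = 44.0667 ≈ 44.1.

44.1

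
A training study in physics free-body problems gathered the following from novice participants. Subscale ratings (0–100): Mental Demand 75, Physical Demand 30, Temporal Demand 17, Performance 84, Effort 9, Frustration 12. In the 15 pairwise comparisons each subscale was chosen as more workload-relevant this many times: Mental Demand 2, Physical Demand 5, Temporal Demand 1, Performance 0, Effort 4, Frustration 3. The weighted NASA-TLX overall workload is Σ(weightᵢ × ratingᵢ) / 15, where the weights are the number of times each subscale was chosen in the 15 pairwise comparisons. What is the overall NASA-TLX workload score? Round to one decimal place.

25.9

The tallies are the weights (they sum to 15).
Weighted sum = 2·75 + 5·30 + 1·17 + 0·84 + 4·9 + 3·12
            = 150 + 150 + 17 + 0 + 36 + 36 = 389.
Overall workload = 389 / 15 = 25.9333 ≈ 25.9.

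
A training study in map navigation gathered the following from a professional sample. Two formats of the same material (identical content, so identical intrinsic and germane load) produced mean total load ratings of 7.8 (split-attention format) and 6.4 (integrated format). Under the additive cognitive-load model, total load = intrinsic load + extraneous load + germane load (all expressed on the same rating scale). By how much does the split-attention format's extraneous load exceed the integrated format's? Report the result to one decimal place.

Intrinsic and germane load are equal across formats, so the difference in total load equals the difference in extraneous load.
Extraneous-load difference = 7.8 − 6.4 = 1.4.

1.4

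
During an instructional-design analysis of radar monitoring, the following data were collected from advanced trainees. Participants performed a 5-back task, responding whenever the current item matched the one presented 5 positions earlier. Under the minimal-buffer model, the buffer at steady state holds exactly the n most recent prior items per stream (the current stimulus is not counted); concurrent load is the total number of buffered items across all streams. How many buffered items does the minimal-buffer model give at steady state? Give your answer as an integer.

The buffer holds the 5 most recent prior items.
Steady-state concurrent load = 5 items.

5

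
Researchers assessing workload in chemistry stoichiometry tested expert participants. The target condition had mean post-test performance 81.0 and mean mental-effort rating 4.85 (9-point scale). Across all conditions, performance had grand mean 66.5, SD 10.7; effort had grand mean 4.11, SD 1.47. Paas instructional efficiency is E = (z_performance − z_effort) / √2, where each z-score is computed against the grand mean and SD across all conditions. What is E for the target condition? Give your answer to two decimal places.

z_performance = (81.0 − 66.5) / 10.7 = 14.5000 / 10.7 = 1.3551.
z_effort = (4.85 − 4.11) / 1.47 = 0.7400 / 1.47 = 0.5034.
z_P − z_E = 1.3551 − 0.5034 = 0.8517.
E = 0.8517 / √2 = 0.8517 / 1.41421 = 0.6022 ≈ 0.60.

0.60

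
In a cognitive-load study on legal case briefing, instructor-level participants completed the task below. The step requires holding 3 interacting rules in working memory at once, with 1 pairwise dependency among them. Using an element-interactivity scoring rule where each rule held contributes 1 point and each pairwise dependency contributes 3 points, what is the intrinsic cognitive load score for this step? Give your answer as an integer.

6

Element contribution: 3 × 1 = 3.
Interaction contribution: 1 × 3 = 3.
Intrinsic load = 3 + 3 = 6.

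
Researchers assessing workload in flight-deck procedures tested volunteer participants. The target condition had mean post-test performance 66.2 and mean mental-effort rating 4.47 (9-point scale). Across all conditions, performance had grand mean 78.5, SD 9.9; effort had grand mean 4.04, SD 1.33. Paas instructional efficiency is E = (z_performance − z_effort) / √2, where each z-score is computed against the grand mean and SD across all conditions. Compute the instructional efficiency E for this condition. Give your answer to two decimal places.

-1.11

z_performance = (66.2 − 78.5) / 9.9 = -12.3000 / 9.9 = -1.2424.
z_effort = (4.47 − 4.04) / 1.33 = 0.4300 / 1.33 = 0.3233.
z_P − z_E = -1.2424 − 0.3233 = -1.5657.
E = -1.5657 / √2 = -1.5657 / 1.41421 = -1.1071 ≈ -1.11.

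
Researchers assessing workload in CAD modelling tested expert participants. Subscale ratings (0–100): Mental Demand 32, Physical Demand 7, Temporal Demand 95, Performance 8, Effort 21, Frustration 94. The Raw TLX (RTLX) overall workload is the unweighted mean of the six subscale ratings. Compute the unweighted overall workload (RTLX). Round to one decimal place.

Sum of ratings = 32 + 7 + 95 + 8 + 21 + 94 = 257.
RTLX = 257 / 6 = 42.8333 ≈ 42.8.

42.8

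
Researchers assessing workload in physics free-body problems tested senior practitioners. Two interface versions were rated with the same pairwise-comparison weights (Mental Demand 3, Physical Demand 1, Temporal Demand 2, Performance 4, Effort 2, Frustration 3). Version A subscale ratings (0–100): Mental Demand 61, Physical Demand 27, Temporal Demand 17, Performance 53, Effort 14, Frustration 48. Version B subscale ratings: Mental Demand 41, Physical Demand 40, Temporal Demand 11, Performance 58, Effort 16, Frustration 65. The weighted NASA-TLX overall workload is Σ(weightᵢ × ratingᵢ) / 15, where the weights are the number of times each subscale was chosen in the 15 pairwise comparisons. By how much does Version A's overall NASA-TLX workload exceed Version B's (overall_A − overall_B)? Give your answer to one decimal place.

-1.1

Version A weighted sum = 3·61 + 1·27 + 2·17 + 4·53 + 2·14 + 3·48 = 183 + 27 + 34 + 212 + 28 + 144 = 628; overall_A = 628/15 = 41.8667.
Version B weighted sum = 3·41 + 1·40 + 2·11 + 4·58 + 2·16 + 3·65 = 123 + 40 + 22 + 232 + 32 + 195 = 644; overall_B = 644/15 = 42.9333.
Difference = 41.8667 − 42.9333 = -1.0666 ≈ -1.1.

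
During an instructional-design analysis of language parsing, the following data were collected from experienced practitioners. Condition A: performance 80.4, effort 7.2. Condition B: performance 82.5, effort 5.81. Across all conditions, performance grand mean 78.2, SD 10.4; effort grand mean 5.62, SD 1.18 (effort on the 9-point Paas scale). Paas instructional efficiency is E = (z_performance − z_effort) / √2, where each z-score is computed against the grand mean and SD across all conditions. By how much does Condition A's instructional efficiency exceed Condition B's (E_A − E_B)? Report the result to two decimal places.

Condition A: z_P = (80.4 − 78.2)/10.4 = 0.2115; z_E = (7.2 − 5.62)/1.18 = 1.3390; E_A = (0.2115 − 1.3390)/√2 = -0.7973.
Condition B: z_P = (82.5 − 78.2)/10.4 = 0.4135; z_E = (5.81 − 5.62)/1.18 = 0.1610; E_B = (0.4135 − 0.1610)/√2 = 0.1785.
E_A − E_B = -0.7973 − 0.1785 = -0.9758 ≈ -0.98.

-0.98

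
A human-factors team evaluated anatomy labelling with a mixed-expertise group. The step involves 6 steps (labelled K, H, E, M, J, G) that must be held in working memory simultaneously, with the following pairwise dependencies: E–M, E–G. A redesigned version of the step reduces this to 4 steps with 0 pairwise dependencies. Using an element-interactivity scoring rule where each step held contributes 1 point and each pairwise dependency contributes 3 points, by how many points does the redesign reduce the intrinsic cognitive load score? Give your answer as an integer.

Original: 6 × 1 + 2 × 3 = 6 + 6 = 12.
Redesigned: 4 × 1 + 0 × 3 = 4 + 0 = 4.
Reduction = 12 − 4 = 8.

8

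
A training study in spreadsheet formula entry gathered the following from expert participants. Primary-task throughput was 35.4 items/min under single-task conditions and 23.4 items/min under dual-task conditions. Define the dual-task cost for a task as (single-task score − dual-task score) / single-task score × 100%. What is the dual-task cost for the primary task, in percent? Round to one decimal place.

33.9

Cost = (35.4 − 23.4) / 35.4 × 100%
     = 12.0000 / 35.4 × 100% = 33.8983%.
≈ 33.9%.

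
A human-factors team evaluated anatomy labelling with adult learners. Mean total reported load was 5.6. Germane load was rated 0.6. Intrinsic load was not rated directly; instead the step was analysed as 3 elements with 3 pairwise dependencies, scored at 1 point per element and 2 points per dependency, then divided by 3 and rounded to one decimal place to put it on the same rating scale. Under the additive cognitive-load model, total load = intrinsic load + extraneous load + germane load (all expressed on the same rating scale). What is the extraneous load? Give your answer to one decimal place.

Intrinsic (element-interactivity): (3 × 1 + 3 × 2) / 3 = 9 / 3 = 3.0000 → 3.0.
extraneous load = total − intrinsic − germane
             = 5.6 − 3.0 − 0.6 = 2.0.

2.0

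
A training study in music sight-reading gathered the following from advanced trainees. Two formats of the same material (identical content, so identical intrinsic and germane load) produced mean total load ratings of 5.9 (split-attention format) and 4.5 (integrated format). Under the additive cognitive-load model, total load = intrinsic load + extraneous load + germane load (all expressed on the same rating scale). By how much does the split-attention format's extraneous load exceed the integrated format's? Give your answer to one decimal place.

Intrinsic and germane load are equal across formats, so the difference in total load equals the difference in extraneous load.
Extraneous-load difference = 5.9 − 4.5 = 1.4.

1.4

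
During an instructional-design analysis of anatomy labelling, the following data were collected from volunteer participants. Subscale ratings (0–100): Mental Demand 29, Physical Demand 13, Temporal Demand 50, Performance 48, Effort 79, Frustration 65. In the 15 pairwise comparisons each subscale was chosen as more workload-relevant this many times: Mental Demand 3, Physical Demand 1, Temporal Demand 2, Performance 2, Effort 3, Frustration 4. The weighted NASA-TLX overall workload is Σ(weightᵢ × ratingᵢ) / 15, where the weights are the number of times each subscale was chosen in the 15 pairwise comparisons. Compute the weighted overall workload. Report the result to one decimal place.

52.9

The tallies are the weights (they sum to 15).
Weighted sum = 3·29 + 1·13 + 2·50 + 2·48 + 3·79 + 4·65
            = 87 + 13 + 100 + 96 + 237 + 260 = 793.
Overall workload = 793 / 15 = 52.8667 ≈ 52.9.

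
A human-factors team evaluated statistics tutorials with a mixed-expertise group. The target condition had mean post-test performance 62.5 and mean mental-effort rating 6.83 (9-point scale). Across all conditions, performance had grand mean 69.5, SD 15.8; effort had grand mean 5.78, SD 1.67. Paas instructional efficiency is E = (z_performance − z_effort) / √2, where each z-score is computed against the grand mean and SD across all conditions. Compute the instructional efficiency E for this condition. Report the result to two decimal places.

z_performance = (62.5 − 69.5) / 15.8 = -7.0000 / 15.8 = -0.4430.
z_effort = (6.83 − 5.78) / 1.67 = 1.0500 / 1.67 = 0.6287.
z_P − z_E = -0.4430 − 0.6287 = -1.0717.
E = -1.0717 / √2 = -1.0717 / 1.41421 = -0.7578 ≈ -0.76.

-0.76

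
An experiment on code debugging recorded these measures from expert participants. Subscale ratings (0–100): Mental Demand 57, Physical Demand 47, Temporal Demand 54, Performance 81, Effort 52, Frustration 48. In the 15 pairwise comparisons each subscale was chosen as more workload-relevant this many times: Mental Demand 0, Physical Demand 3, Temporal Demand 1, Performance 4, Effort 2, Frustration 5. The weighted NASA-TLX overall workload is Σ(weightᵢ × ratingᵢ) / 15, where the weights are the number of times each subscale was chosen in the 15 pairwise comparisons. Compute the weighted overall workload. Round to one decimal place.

57.5

The tallies are the weights (they sum to 15).
Weighted sum = 0·57 + 3·47 + 1·54 + 4·81 + 2·52 + 5·48
            = 0 + 141 + 54 + 324 + 104 + 240 = 863.
Overall workload = 863 / 15 = 57.5333 ≈ 57.5.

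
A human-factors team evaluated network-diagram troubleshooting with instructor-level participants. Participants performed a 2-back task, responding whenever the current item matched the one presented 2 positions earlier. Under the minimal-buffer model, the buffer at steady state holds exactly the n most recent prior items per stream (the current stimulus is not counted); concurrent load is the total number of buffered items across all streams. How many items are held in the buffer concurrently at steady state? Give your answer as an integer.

2

The buffer holds the 2 most recent prior items.
Steady-state concurrent load = 2 items.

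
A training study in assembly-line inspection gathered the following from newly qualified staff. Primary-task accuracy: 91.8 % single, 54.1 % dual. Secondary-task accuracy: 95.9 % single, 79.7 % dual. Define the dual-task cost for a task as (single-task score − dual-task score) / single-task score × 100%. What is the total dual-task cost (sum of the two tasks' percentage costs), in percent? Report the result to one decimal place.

58.0

Primary cost = (91.8 − 54.1) / 91.8 × 100% = 41.0675%.
Secondary cost = (95.9 − 79.7) / 95.9 × 100% = 16.8926%.
Total = 41.0675% + 16.8926% = 57.9601% ≈ 58.0%.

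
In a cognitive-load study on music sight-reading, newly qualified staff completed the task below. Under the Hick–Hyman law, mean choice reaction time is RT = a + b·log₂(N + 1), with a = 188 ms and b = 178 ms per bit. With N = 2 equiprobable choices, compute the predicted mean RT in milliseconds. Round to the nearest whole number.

470

log₂(2 + 1) = log₂(3) = 1.5850.
RT = 188 + 178 × 1.5850 = 188 + 282.1300 = 470.1300 ms.
≈ 470 ms.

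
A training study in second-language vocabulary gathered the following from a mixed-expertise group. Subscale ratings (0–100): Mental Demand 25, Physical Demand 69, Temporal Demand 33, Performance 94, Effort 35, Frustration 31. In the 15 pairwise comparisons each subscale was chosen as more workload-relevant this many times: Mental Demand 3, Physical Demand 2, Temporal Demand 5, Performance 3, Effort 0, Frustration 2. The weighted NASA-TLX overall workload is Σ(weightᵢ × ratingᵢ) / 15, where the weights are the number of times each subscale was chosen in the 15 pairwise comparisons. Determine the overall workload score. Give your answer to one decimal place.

The tallies are the weights (they sum to 15).
Weighted sum = 3·25 + 2·69 + 5·33 + 3·94 + 0·35 + 2·31
            = 75 + 138 + 165 + 282 + 0 + 62 = 722.
Overall workload = 722 / 15 = 48.1333 ≈ 48.1.

48.1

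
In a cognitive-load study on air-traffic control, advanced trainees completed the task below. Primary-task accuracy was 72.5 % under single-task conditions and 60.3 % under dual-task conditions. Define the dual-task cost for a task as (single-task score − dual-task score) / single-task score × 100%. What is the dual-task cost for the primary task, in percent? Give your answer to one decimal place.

16.8

Cost = (72.5 − 60.3) / 72.5 × 100%
     = 12.2000 / 72.5 × 100% = 16.8276%.
≈ 16.8%.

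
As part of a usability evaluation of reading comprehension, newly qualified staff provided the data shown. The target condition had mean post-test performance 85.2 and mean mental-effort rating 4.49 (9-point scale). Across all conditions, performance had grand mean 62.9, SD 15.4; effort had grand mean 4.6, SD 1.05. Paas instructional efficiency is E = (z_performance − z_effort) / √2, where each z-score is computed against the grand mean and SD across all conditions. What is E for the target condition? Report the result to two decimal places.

1.10

z_performance = (85.2 − 62.9) / 15.4 = 22.3000 / 15.4 = 1.4481.
z_effort = (4.49 − 4.6) / 1.05 = -0.1100 / 1.05 = -0.1048.
z_P − z_E = 1.4481 − (-0.1048) = 1.5529.
E = 1.5529 / √2 = 1.5529 / 1.41421 = 1.0981 ≈ 1.10.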